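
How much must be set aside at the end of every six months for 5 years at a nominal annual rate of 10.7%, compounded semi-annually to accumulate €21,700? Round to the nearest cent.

€1,697.26

With 2 periods per year: i = 0.0535, n = 10.
FV-annuity factor = 12.785287; PMT = 21700 / 12.785287 = 1,697.2635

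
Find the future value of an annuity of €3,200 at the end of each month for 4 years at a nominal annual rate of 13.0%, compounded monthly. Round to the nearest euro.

Periodic rate i = 0.13/12 = 0.0108333; n = 4 × 12 = 48 periods.
FV = PMT · [(1+i)^n − 1] / i = 3200 · 62.522811 = 200,072.9946

€200,073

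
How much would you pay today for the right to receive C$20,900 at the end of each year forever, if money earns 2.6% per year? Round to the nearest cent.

PV = C/r = 20900/0.026 = 803,846.1538

C$803,846.15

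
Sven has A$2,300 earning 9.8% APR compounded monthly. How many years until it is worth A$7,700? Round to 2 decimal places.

Periodic rate i = 0.098/12 = 0.00816667.
(1+i)^n = 7700/2300 = 3.34783, so n = ln 3.34783 / ln 1.00817 = 148.5598 months
= 148.5598/12 years

12.38 years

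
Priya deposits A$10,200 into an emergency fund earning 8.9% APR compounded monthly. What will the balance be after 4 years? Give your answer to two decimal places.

i = 0.089/12 = 0.00741667 per month; n = 4·12 = 48.
FV = PV·(1+i)^n = 10,200 × 1.425733 = 14,542.4803

A$14,542.48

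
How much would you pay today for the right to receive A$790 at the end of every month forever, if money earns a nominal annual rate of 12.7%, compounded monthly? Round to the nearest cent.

A$74,645.67

Periodic rate i = 0.127/12 = 0.0105833.
PV = PMT / i = 790 / 0.0105833 = 74,645.6693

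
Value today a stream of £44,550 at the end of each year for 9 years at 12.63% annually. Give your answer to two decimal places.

Annuity factor a(9|0.1263) = 5.203031; PV = 44550 × 5.203031 = 231,795.0343

£231,795.03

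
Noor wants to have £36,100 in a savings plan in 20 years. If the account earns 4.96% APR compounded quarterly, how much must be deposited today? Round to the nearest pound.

£13,469

Periodic rate i = 0.0496/4 = 0.0124; n = 20 × 4 = 80 periods.
PV = 36,100 / (1 + 0.0124)^80 = 36,100 / 2.680223 = 13,469.0288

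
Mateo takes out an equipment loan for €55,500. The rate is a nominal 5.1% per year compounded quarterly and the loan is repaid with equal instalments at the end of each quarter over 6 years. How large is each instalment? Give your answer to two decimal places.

Periodic rate i = 0.051/4 = 0.01275; n = 6 × 4 = 24 periods.
Annuity-PV factor = 20.563733; PMT = 55500 / 20.563733 = 2,698.9264

€2,698.93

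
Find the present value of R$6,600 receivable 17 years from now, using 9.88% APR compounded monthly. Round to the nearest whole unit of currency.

Periodic rate i = 0.0988/12 = 0.00823333; n = 17 × 12 = 204 periods.
PV = 6,600 / (1 + 0.00823333)^204 = 6,600 / 5.326654 = 1,239.0516

R$1,239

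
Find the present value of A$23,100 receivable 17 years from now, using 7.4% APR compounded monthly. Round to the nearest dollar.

A$6,591

With 12 periods per year: i = 0.00616667, n = 204.
Discount factor = (1+0.00616667)^(−204) = 0.285322; PV = 23,100 × 0.285322 = 6,590.9374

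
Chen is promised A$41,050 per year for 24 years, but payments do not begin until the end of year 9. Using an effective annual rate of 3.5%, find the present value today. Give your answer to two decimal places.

A$500,601.05

PV at t=8 (ordinary 24-year annuity): 41050 × a(24|0.035) = 41050 × 16.058368 = 659,195.9901
PV₀ = 659,195.9901 / (1+0.035)^8 = 659,195.9901 / 1.316809 = 500,601.0527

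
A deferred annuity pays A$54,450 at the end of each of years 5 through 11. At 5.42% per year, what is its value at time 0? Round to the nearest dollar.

A$251,263

PV at t=4 (ordinary 7-year annuity): 54450 × a(7|0.0542) = 54450 × 5.699320 = 310,327.9746
PV₀ = 310,327.9746 / (1+0.0542)^4 = 310,327.9746 / 1.235071 = 251,263.1959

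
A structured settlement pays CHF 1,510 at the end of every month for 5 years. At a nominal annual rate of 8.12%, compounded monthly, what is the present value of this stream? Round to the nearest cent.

CHF 74,260.32

i = 0.0812/12 = 0.00676667 per month; n = 5·12 = 60.
PV = PMT · [1 − (1+i)^(−n)] / i = 1510 · 49.179022 = 74,260.3238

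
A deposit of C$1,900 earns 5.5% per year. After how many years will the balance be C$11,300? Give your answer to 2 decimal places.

33.30 years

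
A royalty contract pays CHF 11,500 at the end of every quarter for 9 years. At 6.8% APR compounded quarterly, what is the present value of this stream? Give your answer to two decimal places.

Periodic rate i = 0.068/4 = 0.017; n = 9 × 4 = 36 periods.
PV = PMT · [1 − (1+i)^(−n)] / i = 11500 · 26.761074 = 307,752.3553

CHF 307,752.36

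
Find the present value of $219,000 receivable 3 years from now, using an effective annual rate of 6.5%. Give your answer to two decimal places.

Discount factor = (1+0.065)^(−3) = 0.827849; PV = 219,000 × 0.827849 = 181,298.9511

$181,298.95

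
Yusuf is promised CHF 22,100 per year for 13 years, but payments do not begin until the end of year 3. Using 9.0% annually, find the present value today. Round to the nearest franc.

Value one period before first payment (t=2): 22100 × [1 − (1+0.09)^(−13)] / 0.09 = 22100 × 7.486904 = 165,460.5767
Discount back 2 years: 165,460.5767 × (1+0.09)^(−2) = 165,460.5767 × 0.841680 = 139,264.8571

CHF 139,265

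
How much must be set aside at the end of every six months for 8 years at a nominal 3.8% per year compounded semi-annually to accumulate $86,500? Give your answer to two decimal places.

$4,676.88

Periodic rate i = 0.038/2 = 0.019; n = 8 × 2 = 16 periods.
FV-annuity factor = 18.495233; PMT = 86500 / 18.495233 = 4,676.8808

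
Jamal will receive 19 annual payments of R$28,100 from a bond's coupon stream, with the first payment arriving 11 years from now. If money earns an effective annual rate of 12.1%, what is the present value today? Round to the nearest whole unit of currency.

PV at t=10 (ordinary 19-year annuity): 28100 × a(19|0.121) = 28100 × 7.321036 = 205,721.1252
Discount back 10 years: 205,721.1252 × (1+0.121)^(−10) = 205,721.1252 × 0.319113 = 65,648.1913

R$65,648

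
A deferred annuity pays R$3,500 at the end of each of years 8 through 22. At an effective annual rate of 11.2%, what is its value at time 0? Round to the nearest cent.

R$11,839.60

PV at t=7 (ordinary 15-year annuity): 3500 × a(15|0.112) = 3500 × 7.112177 = 24,892.6194
PV₀ = 24,892.6194 / (1+0.112)^7 = 24,892.6194 / 2.102488 = 11,839.6016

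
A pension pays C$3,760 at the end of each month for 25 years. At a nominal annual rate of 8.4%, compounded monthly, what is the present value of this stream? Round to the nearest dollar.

C$470,883

Periodic rate i = 0.084/12 = 0.007; n = 25 × 12 = 300 periods.
Annuity factor a(300|0.007) = 125.234916; PV = 3760 × 125.234916 = 470,883.2832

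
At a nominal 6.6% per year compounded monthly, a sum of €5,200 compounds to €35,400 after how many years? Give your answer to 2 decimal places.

Periodic rate i = 0.066/12 = 0.0055.
n = ln(35400/5200) / ln(1+0.0055) = ln(6.80769) / 0.005485 = 349.6951 months
= 349.6951/12 years

29.14 years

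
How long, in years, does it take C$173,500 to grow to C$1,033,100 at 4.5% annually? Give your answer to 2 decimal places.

40.53 years

(1+i)^n = 1.0331e+06/173500 = 5.95447, so n = ln 5.95447 / ln 1.045 = 40.5331 years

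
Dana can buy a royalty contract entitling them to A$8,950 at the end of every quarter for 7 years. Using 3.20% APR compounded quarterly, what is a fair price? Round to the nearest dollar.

With 4 periods per year: i = 0.008, n = 28.
PV = 8950 × [1 − (1+0.008)^(−28)] / 0.008 = 8950 × 24.996520 = 223,718.8524

A$223,719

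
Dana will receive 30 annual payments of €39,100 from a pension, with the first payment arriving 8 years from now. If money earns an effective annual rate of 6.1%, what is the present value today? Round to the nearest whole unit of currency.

€351,810

Value one period before first payment (t=7): 39100 × [1 − (1+0.061)^(−30)] / 0.061 = 39100 × 13.618790 = 532,494.6817
PV₀ = 532,494.6817 / (1+0.061)^7 = 532,494.6817 / 1.513588 = 351,809.5200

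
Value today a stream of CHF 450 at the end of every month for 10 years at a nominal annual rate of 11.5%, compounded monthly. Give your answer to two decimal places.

CHF 32,006.73

With 12 periods per year: i = 0.00958333, n = 120.
PV = PMT · [1 − (1+i)^(−n)] / i = 450 · 71.126060 = 32,006.7271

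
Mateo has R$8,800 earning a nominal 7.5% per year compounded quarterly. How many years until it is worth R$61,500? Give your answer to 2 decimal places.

26.17 years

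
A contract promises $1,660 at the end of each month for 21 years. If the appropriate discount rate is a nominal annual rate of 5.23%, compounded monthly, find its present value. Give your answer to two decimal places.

i = 0.0523/12 = 0.00435833 per month; n = 21·12 = 252.
Annuity factor a(252|0.00435833) = 152.756988; PV = 1660 × 152.756988 = 253,576.6002

$253,576.60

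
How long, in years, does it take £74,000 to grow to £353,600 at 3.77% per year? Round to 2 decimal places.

n = ln(353600/74000) / ln(1+0.0377) = ln(4.77838) / 0.037007 = 42.2653 years

42.27 years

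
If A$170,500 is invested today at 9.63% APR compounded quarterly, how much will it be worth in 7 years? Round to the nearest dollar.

A$331,905

With 4 periods per year: i = 0.024075, n = 28.
170,500 × (1+0.024075)^28 = 170,500 × 1.946657 = 331,904.9883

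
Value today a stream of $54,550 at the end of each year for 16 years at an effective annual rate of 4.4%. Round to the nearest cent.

PV = 54550 × [1 − (1+0.044)^(−16)] / 0.044 = 54550 × 11.315862 = 617,280.2609

$617,280.26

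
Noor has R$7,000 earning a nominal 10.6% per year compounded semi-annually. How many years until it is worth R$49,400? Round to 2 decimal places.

Periodic rate i = 0.106/2 = 0.053.
(1+i)^n = 49400/7000 = 7.05714, so n = ln 7.05714 / ln 1.053 = 37.8373 half-years
= 37.8373/2 years

18.92 years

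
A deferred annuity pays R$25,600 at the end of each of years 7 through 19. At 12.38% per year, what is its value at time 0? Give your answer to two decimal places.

Value one period before first payment (t=6): 25600 × [1 − (1+0.1238)^(−13)] / 0.1238 = 25600 × 6.306123 = 161,436.7383
PV₀ = 161,436.7383 / (1+0.1238)^6 = 161,436.7383 / 2.014346 = 80,143.4821

R$80,143.48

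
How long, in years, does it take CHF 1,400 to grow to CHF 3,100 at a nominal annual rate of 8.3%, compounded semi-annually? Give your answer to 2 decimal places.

9.77 years

Periodic rate i = 0.083/2 = 0.0415.
n = ln(3100/1400) / ln(1+0.0415) = ln(2.21429) / 0.040662 = 19.5497 half-years
= 19.5497/2 years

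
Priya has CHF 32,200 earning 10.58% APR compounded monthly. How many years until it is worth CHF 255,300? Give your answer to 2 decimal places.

Periodic rate i = 0.1058/12 = 0.00881667.
(1+i)^n = 255300/32200 = 7.92857, so n = ln 7.92857 / ln 1.00882 = 235.8700 months
= 235.8700/12 years

19.66 years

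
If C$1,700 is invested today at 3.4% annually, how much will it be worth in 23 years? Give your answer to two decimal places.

FV = 1,700 × (1 + 0.034)^23 = 3,667.9323

C$3,667.93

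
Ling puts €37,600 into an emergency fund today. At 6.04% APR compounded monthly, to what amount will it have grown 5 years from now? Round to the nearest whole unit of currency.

€50,818

With 12 periods per year: i = 0.00503333, n = 60.
FV = 37,600 × (1 + 0.00503333)^60 = 50,817.7934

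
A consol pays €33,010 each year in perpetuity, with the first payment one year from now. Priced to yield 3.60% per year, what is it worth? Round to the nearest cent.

PV = C/r = 33010/0.036 = 916,944.4444

€916,944.44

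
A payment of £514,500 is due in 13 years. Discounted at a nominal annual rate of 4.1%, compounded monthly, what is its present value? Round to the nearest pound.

£302,205

Periodic rate i = 0.041/12 = 0.00341667; n = 13 × 12 = 156 periods.
PV = FV·(1+i)^(−n) = 514,500 × 0.587375 = 302,204.5265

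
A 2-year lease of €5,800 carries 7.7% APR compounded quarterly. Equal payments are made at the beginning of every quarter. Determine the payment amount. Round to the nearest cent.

i = 0.077/4 = 0.01925 per quarter; n = 2·4 = 8.
Annuity-PV factor × (1+i) = 7.490690; PMT = 5800 / 7.490690 = 774.2945

€774.29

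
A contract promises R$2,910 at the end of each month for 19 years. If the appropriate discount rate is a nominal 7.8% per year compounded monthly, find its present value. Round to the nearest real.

R$345,495

Periodic rate i = 0.078/12 = 0.0065; n = 19 × 12 = 228 periods.
PV = PMT · [1 − (1+i)^(−n)] / i = 2910 · 118.726924 = 345,495.3496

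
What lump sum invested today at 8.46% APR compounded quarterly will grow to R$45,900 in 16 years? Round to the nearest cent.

i = 0.0846/4 = 0.02115 per quarter; n = 16·4 = 64.
PV = FV·(1+i)^(−n) = 45,900 × 0.261981 = 12,024.9151

R$12,024.92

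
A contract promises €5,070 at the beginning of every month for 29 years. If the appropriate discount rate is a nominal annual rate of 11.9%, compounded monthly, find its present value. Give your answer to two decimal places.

€499,674.91

i = 0.119/12 = 0.00991667 per month; n = 29·12 = 348.
Annuity factor a(348|0.00991667) × (1+i) = 98.555210; PV = 5070 × 98.555210 = 499,674.9126
Payments are at the start of each period, so multiply by (1+i).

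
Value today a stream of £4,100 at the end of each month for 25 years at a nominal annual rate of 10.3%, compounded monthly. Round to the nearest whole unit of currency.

i = 0.103/12 = 0.00858333 per month; n = 25·12 = 300.
PV = 4100 × [1 − (1+0.00858333)^(−300)] / 0.00858333 = 4100 × 107.534536 = 440,891.5983

£440,892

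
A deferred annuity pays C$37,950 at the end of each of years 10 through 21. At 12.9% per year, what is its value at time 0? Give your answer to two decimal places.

C$75,696.48

PV at t=9 (ordinary 12-year annuity): 37950 × a(12|0.129) = 37950 × 5.944419 = 225,590.6822
Discount back 9 years: 225,590.6822 × (1+0.129)^(−9) = 225,590.6822 × 0.335548 = 75,696.4792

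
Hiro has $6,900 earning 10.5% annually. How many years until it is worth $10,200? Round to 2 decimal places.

(1+i)^n = 10200/6900 = 1.47826, so n = ln 1.47826 / ln 1.105 = 3.9147 years

3.91 years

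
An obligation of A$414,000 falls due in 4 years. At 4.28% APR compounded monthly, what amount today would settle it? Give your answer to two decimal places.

i = 0.0428/12 = 0.00356667 per month; n = 4·12 = 48.
PV = 414,000 / (1 + 0.00356667)^48 = 414,000 / 1.186367 = 348,964.6252

A$348,964.63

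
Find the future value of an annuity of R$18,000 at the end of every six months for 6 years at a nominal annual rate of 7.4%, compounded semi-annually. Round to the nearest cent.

R$265,856.47

i = 0.074/2 = 0.037 per half-year; n = 6·2 = 12.
FV = PMT · [(1+i)^n − 1] / i = 18000 · 14.769804 = 265,856.4670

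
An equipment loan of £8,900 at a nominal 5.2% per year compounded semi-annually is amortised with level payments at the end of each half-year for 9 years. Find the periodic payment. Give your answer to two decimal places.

£625.42

With 2 periods per year: i = 0.026, n = 18.
PMT = 8900 / ( [1 − (1+0.026)^(−18)] / 0.026 ) = 8900 / 14.230381 = 625.4225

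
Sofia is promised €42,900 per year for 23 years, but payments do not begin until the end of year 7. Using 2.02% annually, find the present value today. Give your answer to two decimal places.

PV at t=6 (ordinary 23-year annuity): 42900 × a(23|0.0202) = 42900 × 18.252341 = 783,025.4177
Discount back 6 years: 783,025.4177 × (1+0.0202)^(−6) = 783,025.4177 × 0.886927 = 694,486.7186

€694,486.72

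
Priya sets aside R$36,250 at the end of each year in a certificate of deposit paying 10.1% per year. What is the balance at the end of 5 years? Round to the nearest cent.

FV = 36250 × [(1+0.101)^5 − 1] / 0.101 = 36250 × 6.117266 = 221,750.8767

R$221,750.88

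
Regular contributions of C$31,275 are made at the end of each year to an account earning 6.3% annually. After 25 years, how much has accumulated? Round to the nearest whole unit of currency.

Accumulation factor s(25|0.063) = 57.239388; FV = 31275 × 57.239388 = 1,790,161.8611

C$1,790,162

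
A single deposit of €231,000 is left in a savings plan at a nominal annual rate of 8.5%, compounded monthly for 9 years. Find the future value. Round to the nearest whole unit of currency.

Periodic rate i = 0.085/12 = 0.00708333; n = 9 × 12 = 108 periods.
FV = 231,000 × (1 + 0.00708333)^108 = 495,080.8399

€495,081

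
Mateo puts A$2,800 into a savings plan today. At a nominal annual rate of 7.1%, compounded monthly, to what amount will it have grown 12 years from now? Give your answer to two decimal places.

Periodic rate i = 0.071/12 = 0.00591667; n = 12 × 12 = 144 periods.
FV = 2,800 × (1 + 0.00591667)^144 = 6,547.6671

A$6,547.67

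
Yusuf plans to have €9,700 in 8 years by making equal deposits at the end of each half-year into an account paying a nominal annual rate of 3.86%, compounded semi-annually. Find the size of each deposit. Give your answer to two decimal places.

i = 0.0386/2 = 0.0193 per half-year; n = 8·2 = 16.
PMT = 9700 / ( [(1+0.0193)^16 − 1] / 0.0193 ) = 9700 / 18.538307 = 523.2409

€523.24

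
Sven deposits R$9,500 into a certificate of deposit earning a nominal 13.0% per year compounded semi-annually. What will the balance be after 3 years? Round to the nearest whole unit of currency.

With 2 periods per year: i = 0.065, n = 6.
FV = 9,500 × (1 + 0.065)^6 = 13,861.8518

R$13,862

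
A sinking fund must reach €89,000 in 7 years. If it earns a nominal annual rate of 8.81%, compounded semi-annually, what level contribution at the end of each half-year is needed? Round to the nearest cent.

€4,731.91

Periodic rate i = 0.0881/2 = 0.04405; n = 7 × 2 = 14 periods.
PMT = 89000 / ( [(1+0.04405)^14 − 1] / 0.04405 ) = 89000 / 18.808479 = 4,731.9085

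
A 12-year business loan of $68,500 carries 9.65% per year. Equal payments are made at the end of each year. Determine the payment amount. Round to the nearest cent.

$9,881.56

PMT = 68500 / ( [1 − (1+0.0965)^(−12)] / 0.0965 ) = 68500 / 6.932102 = 9,881.5620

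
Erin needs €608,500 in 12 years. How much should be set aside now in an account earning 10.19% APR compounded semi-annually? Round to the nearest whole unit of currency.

With 2 periods per year: i = 0.05095, n = 24.
PV = FV·(1+i)^(−n) = 608,500 × 0.303411 = 184,625.3255

€184,625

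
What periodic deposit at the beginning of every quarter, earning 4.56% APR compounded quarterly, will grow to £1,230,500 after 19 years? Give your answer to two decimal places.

£10,148.19

i = 0.0456/4 = 0.0114 per quarter; n = 19·4 = 76.
FV-annuity factor × (1+i) = 121.253117; PMT = 1.2305e+06 / 121.253117 = 10,148.1927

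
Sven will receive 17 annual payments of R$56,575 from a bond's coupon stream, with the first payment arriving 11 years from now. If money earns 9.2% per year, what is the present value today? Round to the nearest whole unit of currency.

R$197,916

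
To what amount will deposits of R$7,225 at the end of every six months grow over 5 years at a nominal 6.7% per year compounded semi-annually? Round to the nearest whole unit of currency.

i = 0.067/2 = 0.0335 per half-year; n = 5·2 = 10.
FV = PMT · [(1+i)^n − 1] / i = 7225 · 11.650391 = 84,174.0782

R$84,174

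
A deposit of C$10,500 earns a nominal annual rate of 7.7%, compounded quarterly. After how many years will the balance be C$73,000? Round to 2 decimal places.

25.42 years

Periodic rate i = 0.077/4 = 0.01925.
n = ln(73000/10500) / ln(1+0.01925) = ln(6.95238) / 0.019067 = 101.6981 quarters
= 101.6981/4 years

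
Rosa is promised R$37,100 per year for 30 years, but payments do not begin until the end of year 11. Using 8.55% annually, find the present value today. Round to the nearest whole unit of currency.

R$174,732

Value one period before first payment (t=10): 37100 × [1 − (1+0.0855)^(−30)] / 0.0855 = 37100 × 10.697887 = 396,891.6031
Discount back 10 years: 396,891.6031 × (1+0.0855)^(−10) = 396,891.6031 × 0.440252 = 174,732.4768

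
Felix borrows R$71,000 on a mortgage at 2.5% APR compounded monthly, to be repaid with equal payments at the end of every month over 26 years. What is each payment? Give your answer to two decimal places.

R$309.71

With 12 periods per year: i = 0.00208333, n = 312.
Annuity-PV factor = 229.248540; PMT = 71000 / 229.248540 = 309.7075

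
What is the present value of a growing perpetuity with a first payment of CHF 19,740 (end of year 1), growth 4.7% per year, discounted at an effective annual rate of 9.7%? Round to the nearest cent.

CHF 394,800.00

PV = PMT / (i − g) = 19740 / (0.097 − 0.047) = 19740 / 0.050000 = 394,800.0000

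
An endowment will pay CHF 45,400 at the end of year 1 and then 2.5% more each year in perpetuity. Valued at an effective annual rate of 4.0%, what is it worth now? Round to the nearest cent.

PV = PMT / (i − g) = 45400 / (0.04 − 0.025) = 45400 / 0.015000 = 3,026,666.6667

CHF 3,026,666.67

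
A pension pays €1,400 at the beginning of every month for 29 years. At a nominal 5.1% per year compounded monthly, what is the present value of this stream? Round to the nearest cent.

€255,194.58

i = 0.051/12 = 0.00425 per month; n = 29·12 = 348.
PV = PMT · [1 − (1+i)^(−n)] / i × (1+i) = 1400 · 182.281845 = 255,194.5832
(annuity-due: payments at period start, so ×(1+i).)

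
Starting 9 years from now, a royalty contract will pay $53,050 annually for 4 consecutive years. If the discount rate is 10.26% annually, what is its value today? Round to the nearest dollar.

PV at t=8 (ordinary 4-year annuity): 53050 × a(4|0.1026) = 53050 × 3.152107 = 167,219.2605
PV₀ = 167,219.2605 / (1+0.1026)^8 = 167,219.2605 / 2.184459 = 76,549.5062

$76,550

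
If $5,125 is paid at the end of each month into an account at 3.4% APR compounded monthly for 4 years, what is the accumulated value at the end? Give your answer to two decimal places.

$263,114.36

i = 0.034/12 = 0.00283333 per month; n = 4·12 = 48.
FV = PMT · [(1+i)^n − 1] / i = 5125 · 51.339387 = 263,114.3577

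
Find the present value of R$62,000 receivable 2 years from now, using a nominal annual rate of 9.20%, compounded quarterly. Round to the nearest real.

R$51,688

With 4 periods per year: i = 0.023, n = 8.
PV = FV·(1+i)^(−n) = 62,000 × 0.833671 = 51,687.6301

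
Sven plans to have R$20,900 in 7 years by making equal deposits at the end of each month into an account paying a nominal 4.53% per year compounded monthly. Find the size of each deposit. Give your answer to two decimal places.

R$211.91

With 12 periods per year: i = 0.003775, n = 84.
FV-annuity factor = 98.627901; PMT = 20900 / 98.627901 = 211.9076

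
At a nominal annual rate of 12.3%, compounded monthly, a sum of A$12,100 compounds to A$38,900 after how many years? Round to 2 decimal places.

Periodic rate i = 0.123/12 = 0.01025.
(1+i)^n = 38900/12100 = 3.21488, so n = ln 3.21488 / ln 1.01025 = 114.5135 months
= 114.5135/12 years

9.54 years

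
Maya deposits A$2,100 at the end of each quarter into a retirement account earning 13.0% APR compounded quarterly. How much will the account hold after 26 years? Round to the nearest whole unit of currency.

A$1,733,851

With 4 periods per year: i = 0.0325, n = 104.
FV = PMT · [(1+i)^n − 1] / i = 2100 · 825.643103 = 1,733,850.5161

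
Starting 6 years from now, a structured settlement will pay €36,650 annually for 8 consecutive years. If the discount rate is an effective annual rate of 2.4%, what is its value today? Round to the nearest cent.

Value one period before first payment (t=5): 36650 × [1 − (1+0.024)^(−8)] / 0.024 = 36650 × 7.200808 = 263,909.6062
Discount back 5 years: 263,909.6062 × (1+0.024)^(−5) = 263,909.6062 × 0.888178 = 234,398.8170

€234,398.82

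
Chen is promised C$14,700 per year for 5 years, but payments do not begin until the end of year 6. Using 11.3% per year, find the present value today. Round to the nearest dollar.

Value one period before first payment (t=5): 14700 × [1 − (1+0.113)^(−5)] / 0.113 = 14700 × 3.668174 = 53,922.1586
Discount back 5 years: 53,922.1586 × (1+0.113)^(−5) = 53,922.1586 × 0.585496 = 31,571.2261

C$31,571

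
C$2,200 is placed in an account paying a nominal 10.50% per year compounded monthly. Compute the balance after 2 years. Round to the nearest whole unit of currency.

With 12 periods per year: i = 0.00875, n = 24.
FV = PV·(1+i)^n = 2,200 × 1.232552 = 2,711.6137

C$2,712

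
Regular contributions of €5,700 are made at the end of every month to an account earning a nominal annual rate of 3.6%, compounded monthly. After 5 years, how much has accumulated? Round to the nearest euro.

i = 0.036/12 = 0.003 per month; n = 5·12 = 60.
FV = 5700 × [(1+0.003)^60 − 1] / 0.003 = 5700 × 65.631601 = 374,100.1256

€374,100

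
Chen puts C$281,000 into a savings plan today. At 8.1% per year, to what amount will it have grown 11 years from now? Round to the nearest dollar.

C$661,895

281,000 × (1+0.081)^11 = 281,000 × 2.355497 = 661,894.7759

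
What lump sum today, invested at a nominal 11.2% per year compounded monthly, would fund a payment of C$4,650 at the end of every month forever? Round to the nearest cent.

C$498,214.29

Periodic rate i = 0.112/12 = 0.00933333.
PV = PMT / i = 4650 / 0.00933333 = 498,214.2857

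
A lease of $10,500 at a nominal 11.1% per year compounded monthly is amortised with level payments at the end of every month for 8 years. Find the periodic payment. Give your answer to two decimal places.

Periodic rate i = 0.111/12 = 0.00925; n = 8 × 12 = 96 periods.
Annuity-PV factor = 63.442064; PMT = 10500 / 63.442064 = 165.5053

$165.51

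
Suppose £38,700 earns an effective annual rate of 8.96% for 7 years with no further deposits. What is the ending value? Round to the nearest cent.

£70,563.58

FV = PV·(1+i)^n = 38,700 × 1.823348 = 70,563.5834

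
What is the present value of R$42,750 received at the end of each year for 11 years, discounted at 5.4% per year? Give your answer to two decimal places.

PV = 42750 × [1 − (1+0.054)^(−11)] / 0.054 = 42750 × 8.134642 = 347,755.9398

R$347,755.94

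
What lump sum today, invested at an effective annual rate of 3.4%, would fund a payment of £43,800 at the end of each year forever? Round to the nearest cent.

£1,288,235.29

PV = PMT / i = 43800 / 0.034 = 1,288,235.2941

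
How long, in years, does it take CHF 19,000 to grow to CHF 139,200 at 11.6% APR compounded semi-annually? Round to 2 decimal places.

17.66 years

Periodic rate i = 0.116/2 = 0.058.
n = ln(139200/19000) / ln(1+0.058) = ln(7.32632) / 0.056380 = 35.3221 half-years
= 35.3221/2 years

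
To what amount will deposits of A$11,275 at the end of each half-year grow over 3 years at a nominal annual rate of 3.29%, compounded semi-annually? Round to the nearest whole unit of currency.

A$70,494

Periodic rate i = 0.0329/2 = 0.01645; n = 3 × 2 = 6 periods.
FV = PMT · [(1+i)^n − 1] / i = 11275 · 6.252229 = 70,493.8849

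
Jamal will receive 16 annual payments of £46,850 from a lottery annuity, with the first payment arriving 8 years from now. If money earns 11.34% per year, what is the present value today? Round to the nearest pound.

£159,854

Value one period before first payment (t=7): 46850 × [1 − (1+0.1134)^(−16)] / 0.1134 = 46850 × 7.237213 = 339,063.4072
PV₀ = 339,063.4072 / (1+0.1134)^7 = 339,063.4072 / 2.121087 = 159,853.5933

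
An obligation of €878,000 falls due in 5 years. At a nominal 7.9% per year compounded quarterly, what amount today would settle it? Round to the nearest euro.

€593,773

i = 0.079/4 = 0.01975 per quarter; n = 5·4 = 20.
PV = FV·(1+i)^(−n) = 878,000 × 0.676279 = 593,772.7137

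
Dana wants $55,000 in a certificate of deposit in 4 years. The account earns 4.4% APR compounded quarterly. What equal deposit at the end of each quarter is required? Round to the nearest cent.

With 4 periods per year: i = 0.011, n = 16.
FV-annuity factor = 17.390248; PMT = 55000 / 17.390248 = 3,162.6922

$3,162.69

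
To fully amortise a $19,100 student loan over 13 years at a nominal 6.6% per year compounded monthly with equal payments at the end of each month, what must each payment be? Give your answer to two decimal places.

With 12 periods per year: i = 0.0055, n = 156.
Annuity-PV factor = 104.544141; PMT = 19100 / 104.544141 = 182.6979

$182.70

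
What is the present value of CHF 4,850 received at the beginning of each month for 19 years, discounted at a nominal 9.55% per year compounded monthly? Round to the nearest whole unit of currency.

i = 0.0955/12 = 0.00795833 per month; n = 19·12 = 228.
PV = 4850 × [1 − (1+0.00795833)^(−228)] / 0.00795833 × (1+i) = 4850 × 105.871257 = 513,475.5976
(annuity-due: payments at period start, so ×(1+i).)

CHF 513,476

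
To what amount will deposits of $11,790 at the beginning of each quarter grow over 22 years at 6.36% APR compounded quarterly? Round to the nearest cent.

$2,265,624.35

Periodic rate i = 0.0636/4 = 0.0159; n = 22 × 4 = 88 periods.
Accumulation factor s(88|0.0159) × (1+i) = 192.164916; FV = 11790 × 192.164916 = 2,265,624.3550
(annuity-due: payments at period start, so ×(1+i).)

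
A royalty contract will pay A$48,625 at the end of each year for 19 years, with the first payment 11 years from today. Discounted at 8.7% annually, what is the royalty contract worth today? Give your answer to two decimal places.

Value one period before first payment (t=10): 48625 × [1 − (1+0.087)^(−19)] / 0.087 = 48625 × 9.138556 = 444,362.2844
Discount back 10 years: 444,362.2844 × (1+0.087)^(−10) = 444,362.2844 × 0.434215 = 192,948.6525

A$192,948.65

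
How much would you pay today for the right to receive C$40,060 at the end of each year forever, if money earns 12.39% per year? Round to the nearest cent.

PV = PMT / i = 40060 / 0.1239 = 323,325.2623

C$323,325.26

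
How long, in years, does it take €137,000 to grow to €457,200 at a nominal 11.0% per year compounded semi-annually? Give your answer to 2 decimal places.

11.25 years

Periodic rate i = 0.11/2 = 0.055.
(1+i)^n = 457200/137000 = 3.33723, so n = ln 3.33723 / ln 1.055 = 22.5088 half-years
= 22.5088/2 years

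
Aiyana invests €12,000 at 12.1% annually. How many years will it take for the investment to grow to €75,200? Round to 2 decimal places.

n = ln(75200/12000) / ln(1+0.121) = ln(6.26667) / 0.114221 = 16.0675 years

16.07 years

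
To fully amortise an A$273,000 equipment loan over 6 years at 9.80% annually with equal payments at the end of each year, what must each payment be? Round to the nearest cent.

A$62,315.88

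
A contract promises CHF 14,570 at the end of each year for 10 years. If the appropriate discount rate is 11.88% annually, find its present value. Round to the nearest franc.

CHF 82,730

PV = PMT · [1 − (1+i)^(−n)] / i = 14570 · 5.678086 = 82,729.7151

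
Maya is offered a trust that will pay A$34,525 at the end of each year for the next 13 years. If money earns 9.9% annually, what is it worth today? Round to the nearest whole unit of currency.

A$246,519

PV = PMT · [1 − (1+i)^(−n)] / i = 34525 · 7.140307 = 246,519.1120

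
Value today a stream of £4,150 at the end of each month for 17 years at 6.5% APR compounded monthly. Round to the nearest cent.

Periodic rate i = 0.065/12 = 0.00541667; n = 17 × 12 = 204 periods.
PV = 4150 × [1 − (1+0.00541667)^(−204)] / 0.00541667 = 4150 × 123.286152 = 511,637.5316

£511,637.53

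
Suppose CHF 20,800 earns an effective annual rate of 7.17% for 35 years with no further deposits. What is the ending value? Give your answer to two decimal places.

20,800 × (1+0.0717)^35 = 20,800 × 11.286598 = 234,761.2482

CHF 234,761.25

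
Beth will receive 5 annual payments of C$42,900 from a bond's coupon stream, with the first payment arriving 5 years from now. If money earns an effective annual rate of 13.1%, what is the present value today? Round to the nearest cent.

C$91,991.76

PV at t=4 (ordinary 5-year annuity): 42900 × a(5|0.131) = 42900 × 3.508666 = 150,521.7871
PV₀ = 150,521.7871 / (1+0.131)^4 = 150,521.7871 / 1.636253 = 91,991.7639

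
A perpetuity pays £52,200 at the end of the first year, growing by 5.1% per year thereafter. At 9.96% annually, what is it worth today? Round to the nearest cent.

£1,074,074.07

PV = PMT / (i − g) = 52200 / (0.0996 − 0.051) = 52200 / 0.048600 = 1,074,074.0741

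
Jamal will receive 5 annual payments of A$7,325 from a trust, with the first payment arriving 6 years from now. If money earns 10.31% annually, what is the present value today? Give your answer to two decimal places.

Value one period before first payment (t=5): 7325 × [1 − (1+0.1031)^(−5)] / 0.1031 = 7325 × 3.760956 = 27,549.0007
PV₀ = 27,549.0007 / (1+0.1031)^5 = 27,549.0007 / 1.633332 = 16,866.7507

A$16,866.75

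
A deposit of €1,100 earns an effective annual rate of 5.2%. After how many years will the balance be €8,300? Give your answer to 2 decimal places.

39.87 years

n = ln(8300/1100) / ln(1+0.052) = ln(7.54545) / 0.050693 = 39.8663 years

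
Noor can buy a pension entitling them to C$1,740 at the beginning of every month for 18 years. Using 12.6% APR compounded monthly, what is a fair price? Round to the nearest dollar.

C$149,913

With 12 periods per year: i = 0.0105, n = 216.
Annuity factor a(216|0.0105) × (1+i) = 86.157124; PV = 1740 × 86.157124 = 149,913.3963
(Beginning-of-period payments → annuity-due factor ×(1+i).)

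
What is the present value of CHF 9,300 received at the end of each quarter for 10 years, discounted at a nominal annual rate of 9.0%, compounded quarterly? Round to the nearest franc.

CHF 243,600

With 4 periods per year: i = 0.0225, n = 40.
Annuity factor a(40|0.0225) = 26.193522; PV = 9300 × 26.193522 = 243,599.7565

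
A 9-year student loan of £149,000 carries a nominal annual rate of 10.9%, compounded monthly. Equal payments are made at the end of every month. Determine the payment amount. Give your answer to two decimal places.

With 12 periods per year: i = 0.00908333, n = 108.
Annuity-PV factor = 68.631183; PMT = 149000 / 68.631183 = 2,171.0248

£2,171.02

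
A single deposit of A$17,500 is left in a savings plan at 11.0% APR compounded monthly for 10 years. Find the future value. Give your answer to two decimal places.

With 12 periods per year: i = 0.00916667, n = 120.
FV = 17,500 × (1 + 0.00916667)^120 = 52,310.1181

A$52,310.12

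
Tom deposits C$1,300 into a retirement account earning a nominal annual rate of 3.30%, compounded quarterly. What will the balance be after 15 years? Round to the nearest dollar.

i = 0.033/4 = 0.00825 per quarter; n = 15·4 = 60.
1,300 × (1+0.00825)^60 = 1,300 × 1.637170 = 2,128.3213

C$2,128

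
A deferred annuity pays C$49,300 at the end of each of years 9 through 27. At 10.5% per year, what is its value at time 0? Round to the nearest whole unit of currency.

C$179,545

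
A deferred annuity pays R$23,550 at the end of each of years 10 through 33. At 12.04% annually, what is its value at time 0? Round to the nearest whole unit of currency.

PV at t=9 (ordinary 24-year annuity): 23550 × a(24|0.1204) = 23550 × 7.763124 = 182,821.5619
PV₀ = 182,821.5619 / (1+0.1204)^9 = 182,821.5619 / 2.782005 = 65,715.7568

R$65,716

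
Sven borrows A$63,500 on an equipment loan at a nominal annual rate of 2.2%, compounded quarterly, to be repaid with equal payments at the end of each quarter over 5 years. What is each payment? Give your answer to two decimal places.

Periodic rate i = 0.022/4 = 0.0055; n = 5 × 4 = 20 periods.
PMT = 63500 / ( [1 − (1+0.0055)^(−20)] / 0.0055 ) = 63500 / 18.890150 = 3,361.5403

A$3,361.54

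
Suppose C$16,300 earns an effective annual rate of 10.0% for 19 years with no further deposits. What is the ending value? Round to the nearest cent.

C$99,689.32

16,300 × (1+0.1)^19 = 16,300 × 6.115909 = 99,689.3174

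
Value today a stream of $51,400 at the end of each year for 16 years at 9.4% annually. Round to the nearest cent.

$416,923.78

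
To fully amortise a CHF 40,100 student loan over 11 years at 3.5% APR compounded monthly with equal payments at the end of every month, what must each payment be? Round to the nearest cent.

CHF 366.45

With 12 periods per year: i = 0.00291667, n = 132.
Annuity-PV factor = 109.429013; PMT = 40100 / 109.429013 = 366.4476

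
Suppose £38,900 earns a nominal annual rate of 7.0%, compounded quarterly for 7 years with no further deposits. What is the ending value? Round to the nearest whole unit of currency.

i = 0.07/4 = 0.0175 per quarter; n = 7·4 = 28.
38,900 × (1+0.0175)^28 = 38,900 × 1.625413 = 63,228.5617

£63,229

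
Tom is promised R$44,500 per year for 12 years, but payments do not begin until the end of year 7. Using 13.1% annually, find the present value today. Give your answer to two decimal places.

R$125,250.22

Value one period before first payment (t=6): 44500 × [1 − (1+0.131)^(−12)] / 0.131 = 44500 × 5.891069 = 262,152.5747
Discount back 6 years: 262,152.5747 × (1+0.131)^(−6) = 262,152.5747 × 0.477776 = 125,250.2202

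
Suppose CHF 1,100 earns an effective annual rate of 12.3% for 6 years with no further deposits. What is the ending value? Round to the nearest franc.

FV = 1,100 × (1 + 0.123)^6 = 2,206.3338

CHF 2,206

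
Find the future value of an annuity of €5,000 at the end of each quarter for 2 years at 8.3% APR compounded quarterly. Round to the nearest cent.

€43,028.74

With 4 periods per year: i = 0.02075, n = 8.
FV = 5000 × [(1+0.02075)^8 − 1] / 0.02075 = 5000 × 8.605747 = 43,028.7369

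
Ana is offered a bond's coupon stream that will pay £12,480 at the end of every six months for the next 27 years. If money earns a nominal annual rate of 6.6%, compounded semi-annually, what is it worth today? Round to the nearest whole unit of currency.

£312,675

Periodic rate i = 0.066/2 = 0.033; n = 27 × 2 = 54 periods.
PV = PMT · [1 − (1+i)^(−n)] / i = 12480 · 25.054125 = 312,675.4860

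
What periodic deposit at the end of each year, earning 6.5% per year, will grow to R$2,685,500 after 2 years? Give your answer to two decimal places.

R$1,300,484.26

FV-annuity factor = 2.065000; PMT = 2.6855e+06 / 2.065000 = 1,300,484.2615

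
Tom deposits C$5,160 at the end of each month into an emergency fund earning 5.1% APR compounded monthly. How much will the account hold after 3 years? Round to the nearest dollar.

i = 0.051/12 = 0.00425 per month; n = 3·12 = 36.
FV = 5160 × [(1+0.00425)^36 − 1] / 0.00425 = 5160 × 38.811114 = 200,265.3476

C$200,265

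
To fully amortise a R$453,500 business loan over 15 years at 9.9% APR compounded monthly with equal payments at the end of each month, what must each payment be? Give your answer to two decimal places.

R$4,845.63

With 12 periods per year: i = 0.00825, n = 180.
Annuity-PV factor = 93.589523; PMT = 453500 / 93.589523 = 4,845.6279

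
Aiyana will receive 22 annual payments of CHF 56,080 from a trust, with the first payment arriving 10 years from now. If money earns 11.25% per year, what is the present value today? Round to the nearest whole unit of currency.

Value one period before first payment (t=9): 56080 × [1 − (1+0.1125)^(−22)] / 0.1125 = 56080 × 8.037267 = 450,729.9081
Discount back 9 years: 450,729.9081 × (1+0.1125)^(−9) = 450,729.9081 × 0.383089 = 172,669.7259

CHF 172,670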